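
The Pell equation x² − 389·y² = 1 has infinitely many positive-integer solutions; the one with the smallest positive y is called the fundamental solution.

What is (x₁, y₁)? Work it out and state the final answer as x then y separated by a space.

3287049 166660

√389 = [19; 1,2,1,1,1,1,2,1,38, …], period ℓ=9 (odd) → k=17
i=0: a=19 ⇒ p=19, q=1
…
i=3: a=1 ⇒ p=79, q=4
…
i=5: a=1 ⇒ p=217, q=11
…
i=9: a=38 ⇒ p=49643, q=2517
…
i=16: a=2 ⇒ p=2376809, q=120509
i=17: a=1 ⇒ p=3287049, q=166660
→ (3287049, 166660).  Check: 3287049²=10804691128401, 389·166660²=10804691128400, difference 1.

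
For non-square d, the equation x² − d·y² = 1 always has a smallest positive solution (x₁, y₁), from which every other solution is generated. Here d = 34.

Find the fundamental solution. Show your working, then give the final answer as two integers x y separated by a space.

√34 → a₀=5, period (1,4,1,10); ℓ=4 even so k=3
k=0  a_k=5  p_k/q_k = 5/1
k=1  a_k=1  p_k/q_k = 6/1
k=2  a_k=4  p_k/q_k = 29/5
k=3  a_k=1  p_k/q_k = 35/6
→ (35, 6).  Check: 35²=1225, 34·6²=1224, difference 1.

35 6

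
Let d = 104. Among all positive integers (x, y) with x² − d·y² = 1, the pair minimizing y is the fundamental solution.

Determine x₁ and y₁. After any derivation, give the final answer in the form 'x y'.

51 5

[10; 5,20] for √104; ℓ=2 ⇒ convergent index 1
a_0=10:  p_0=10·1+0=10,  q_0=10·0+1=1
a_1=5:  p_1=5·10+1=51,  q_1=5·1+0=5
fundamental: x₁=51, y₁=5  (since 2601 − 104·25 = 1)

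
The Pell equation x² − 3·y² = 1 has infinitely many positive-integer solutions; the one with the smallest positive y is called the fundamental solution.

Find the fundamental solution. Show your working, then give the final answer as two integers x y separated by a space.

√3 = [1; 1,2, …], period ℓ=2 (even) → k=1
step 0: (1, 1)  from 1·(1,0) + (0,1)
step 1: (2, 1)  from 1·(1,1) + (1,0)
fundamental: x₁=2, y₁=1  (since 4 − 3·1 = 1)

2 1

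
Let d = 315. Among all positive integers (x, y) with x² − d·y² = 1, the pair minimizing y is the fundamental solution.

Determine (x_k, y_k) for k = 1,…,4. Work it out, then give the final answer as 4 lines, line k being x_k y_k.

d=315: √d = [17; 1,2,1,34] (ℓ=4, even), read p_3/q_3
i=0: a=17 ⇒ p=17, q=1
i=1: a=1 ⇒ p=18, q=1
i=2: a=2 ⇒ p=53, q=3
i=3: a=1 ⇒ p=71, q=4
→ (71, 4).  Check: 71²=5041, 315·4²=5040, difference 1.
k=2:  x_2 = 71·71+315·4·4 = 10081,  y_2 = 71·4+4·71 = 568
k=3:  x_3 = 71·10081+315·4·568 = 1431431,  y_3 = 71·568+4·10081 = 80652
k=4:  x_4 = 71·1431431+315·4·80652 = 203253121,  y_4 = 71·80652+4·1431431 = 11452016

71 4
10081 568
1431431 80652
203253121 11452016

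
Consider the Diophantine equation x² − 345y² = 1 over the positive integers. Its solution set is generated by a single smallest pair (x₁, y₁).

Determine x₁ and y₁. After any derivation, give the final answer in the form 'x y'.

6761 364

[18; 1,1,2,1,6,1,2,1,1,36] for √345; ℓ=10 ⇒ convergent index 9
i=0: a=18 ⇒ p=18, q=1
…
i=2: a=1 ⇒ p=37, q=2
i=3: a=2 ⇒ p=93, q=5
i=4: a=1 ⇒ p=130, q=7
i=5: a=6 ⇒ p=873, q=47
i=6: a=1 ⇒ p=1003, q=54
i=7: a=2 ⇒ p=2879, q=155
i=8: a=1 ⇒ p=3882, q=209
i=9: a=1 ⇒ p=6761, q=364
→ (6761, 364).  Check: 6761²=45711121, 345·364²=45711120, difference 1.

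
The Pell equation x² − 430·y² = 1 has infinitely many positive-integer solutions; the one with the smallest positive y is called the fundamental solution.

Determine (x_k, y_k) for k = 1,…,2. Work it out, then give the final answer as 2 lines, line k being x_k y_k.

d=430: √d = [20; 1,2,1,3,1,…,2,1,40] (ℓ=14, even), read p_13/q_13
step 0: (20, 1)  from 20·(1,0) + (0,1)
…
step 3: (83, 4)  from 1·(62,3) + (21,1)
…
step 6: (2675, 129)  from 6·(394,19) + (311,15)
…
step 8: (133439, 6435)  from 6·(21794,1051) + (2675,129)
step 9: (155233, 7486)  from 1·(133439,6435) + (21794,1051)
step 10: (599138, 28893)  from 3·(155233,7486) + (133439,6435)
…
step 12: (2107880, 101651)  from 2·(754371,36379) + (599138,28893)
step 13: (2862251, 138030)  from 1·(2107880,101651) + (754371,36379)
fundamental: x₁=2862251, y₁=138030  (since 8192480787001 − 430·19052280900 = 1)
(x_2, y_2) = (2862251·2862251 + 430·138030·138030, 2862251·138030 + 138030·2862251) = (16384961574001, 790153011060)

2862251 138030
16384961574001 790153011060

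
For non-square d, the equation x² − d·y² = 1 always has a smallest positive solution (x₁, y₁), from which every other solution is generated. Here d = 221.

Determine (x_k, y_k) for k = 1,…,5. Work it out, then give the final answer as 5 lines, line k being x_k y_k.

1665 112
5544449 372960
18463013505 1241956688
61481829427201 4135715398080
204734473529565825 13771931033649712

√221 = [14; 1,6,2,6,1,28, …], period ℓ=6 (even) → k=5
i=0: a=14 ⇒ p=14, q=1
…
i=4: a=6 ⇒ p=1442, q=97
i=5: a=1 ⇒ p=1665, q=112
→ (1665, 112).  Check: 1665²=2772225, 221·112²=2772224, difference 1.
n=2: (1665,112)∘(1665,112) = (1665·1665+221·112·112, 1665·112+112·1665) = (5544449,372960)
n=3: (5544449,372960)∘(1665,112) = (1665·5544449+221·112·372960, 1665·372960+112·5544449) = (18463013505,1241956688)
n=4: (18463013505,1241956688)∘(1665,112) = (1665·18463013505+221·112·1241956688, 1665·1241956688+112·18463013505) = (61481829427201,4135715398080)
n=5: (61481829427201,4135715398080)∘(1665,112) = (1665·61481829427201+221·112·4135715398080, 1665·4135715398080+112·61481829427201) = (204734473529565825,13771931033649712)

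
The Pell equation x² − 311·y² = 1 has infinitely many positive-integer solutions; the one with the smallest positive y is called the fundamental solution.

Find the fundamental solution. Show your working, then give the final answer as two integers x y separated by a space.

16883880 957397

d=311: √d = [17; 1,1,1,2,1,…,1,1,34] (ℓ=16, even), read p_15/q_15
a_0=17:  p_0=17·1+0=17,  q_0=17·0+1=1
…
a_2=1:  p_2=1·18+17=35,  q_2=1·1+1=2
a_3=1:  p_3=1·35+18=53,  q_3=1·2+1=3
…
a_5=1:  p_5=1·141+53=194,  q_5=1·8+3=11
…
a_7=3:  p_7=3·1305+194=4109,  q_7=3·74+11=233
a_8=17:  p_8=17·4109+1305=71158,  q_8=17·233+74=4035
…
a_12=2:  p_12=2·1594239+1376656=4565134,  q_12=2·90401+78063=258865
…
a_14=1:  p_14=1·6159373+4565134=10724507,  q_14=1·349266+258865=608131
a_15=1:  p_15=1·10724507+6159373=16883880,  q_15=1·608131+349266=957397
→ (16883880, 957397).  Check: 16883880²=285065403854400, 311·957397²=285065403854399, difference 1.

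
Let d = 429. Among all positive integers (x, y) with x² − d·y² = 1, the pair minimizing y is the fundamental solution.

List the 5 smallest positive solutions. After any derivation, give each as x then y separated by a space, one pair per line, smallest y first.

√429 → a₀=20, period (1,2,2,9,1,12,1,9,2,2,1,40); ℓ=12 even so k=11
a_0=20:  p_0=20·1+0=20,  q_0=20·0+1=1
a_1=1:  p_1=1·20+1=21,  q_1=1·1+0=1
…
a_3=2:  p_3=2·62+21=145,  q_3=2·3+1=7
…
a_5=1:  p_5=1·1367+145=1512,  q_5=1·66+7=73
…
a_8=9:  p_8=9·21023+19511=208718,  q_8=9·1015+942=10077
…
a_10=2:  p_10=2·438459+208718=1085636,  q_10=2·21169+10077=52415
a_11=1:  p_11=1·1085636+438459=1524095,  q_11=1·52415+21169=73584
(x₁, y₁) = (1524095, 73584);  1524095² − 429·73584² = 1 ✓
(x_2, y_2) = (1524095·1524095 + 429·73584·73584, 1524095·73584 + 73584·1524095) = (4645731138049, 224298012960)
(x_3, y_3) = (1524095·4645731138049 + 429·73584·224298012960, 1524095·224298012960 + 73584·4645731138049) = (14161071197688057215, 683702960124468816)
(x_4, y_4) = (1524095·14161071197688057215 + 429·73584·683702960124468816, 1524095·683702960124468816 + 73584·14161071197688057215) = (43165635614076113391052801, 2084056526021580302230080)
(x_5, y_5) = (1524095·43165635614076113391052801 + 429·73584·2084056526021580302230080, 1524095·2084056526021580302230080 + 73584·43165635614076113391052801) = (131577058822456507006275549422975, 6352600262053037158494583086384)

1524095 73584
4645731138049 224298012960
14161071197688057215 683702960124468816
43165635614076113391052801 2084056526021580302230080
131577058822456507006275549422975 6352600262053037158494583086384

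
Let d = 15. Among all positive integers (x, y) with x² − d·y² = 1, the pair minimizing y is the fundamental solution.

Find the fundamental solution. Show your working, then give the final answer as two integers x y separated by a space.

4 1

[3; 1,6] for √15; ℓ=2 ⇒ convergent index 1
a_0=3:  p_0=3·1+0=3,  q_0=3·0+1=1
a_1=1:  p_1=1·3+1=4,  q_1=1·1+0=1
(x₁, y₁) = (4, 1);  4² − 15·1² = 1 ✓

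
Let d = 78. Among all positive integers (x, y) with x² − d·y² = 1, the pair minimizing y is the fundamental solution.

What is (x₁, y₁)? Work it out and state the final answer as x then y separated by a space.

√78 → a₀=8, period (1,4,1,16); ℓ=4 even so k=3
i=0: a=8 ⇒ p=8, q=1
i=1: a=1 ⇒ p=9, q=1
i=2: a=4 ⇒ p=44, q=5
i=3: a=1 ⇒ p=53, q=6
fundamental: x₁=53, y₁=6  (since 2809 − 78·36 = 1)

53 6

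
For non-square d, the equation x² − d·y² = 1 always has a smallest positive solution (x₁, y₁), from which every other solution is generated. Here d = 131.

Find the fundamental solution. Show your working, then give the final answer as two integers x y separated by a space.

d=131: √d = [11; 2,4,11,4,2,22] (ℓ=6, even), read p_5/q_5
step 0: (11, 1)  from 11·(1,0) + (0,1)
step 1: (23, 2)  from 2·(11,1) + (1,0)
step 2: (103, 9)  from 4·(23,2) + (11,1)
step 3: (1156, 101)  from 11·(103,9) + (23,2)
step 4: (4727, 413)  from 4·(1156,101) + (103,9)
step 5: (10610, 927)  from 2·(4727,413) + (1156,101)
(x₁, y₁) = (10610, 927);  10610² − 131·927² = 1 ✓

10610 927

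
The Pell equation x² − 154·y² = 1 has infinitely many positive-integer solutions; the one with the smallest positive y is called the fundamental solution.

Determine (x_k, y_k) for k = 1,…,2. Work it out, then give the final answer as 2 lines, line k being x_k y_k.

[12; 2,2,3,1,2,1,3,2,2,24] for √154; ℓ=10 ⇒ convergent index 9
k=0  a_k=12  p_k/q_k = 12/1
…
k=3  a_k=3  p_k/q_k = 211/17
…
k=7  a_k=3  p_k/q_k = 3847/310
k=8  a_k=2  p_k/q_k = 8724/703
k=9  a_k=2  p_k/q_k = 21295/1716
→ (21295, 1716).  Check: 21295²=453477025, 154·1716²=453477024, difference 1.
k=2:  x_2 = 21295·21295+154·1716·1716 = 906954049,  y_2 = 21295·1716+1716·21295 = 73084440

21295 1716
906954049 73084440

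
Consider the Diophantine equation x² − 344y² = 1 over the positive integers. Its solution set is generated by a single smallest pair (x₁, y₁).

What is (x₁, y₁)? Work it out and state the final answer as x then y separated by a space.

10405 561

√344 → a₀=18, period (1,1,4,1,3,1,4,1,1,36); ℓ=10 even so k=9
i=0: a=18 ⇒ p=18, q=1
…
i=2: a=1 ⇒ p=37, q=2
…
i=4: a=1 ⇒ p=204, q=11
i=5: a=3 ⇒ p=779, q=42
…
i=7: a=4 ⇒ p=4711, q=254
i=8: a=1 ⇒ p=5694, q=307
i=9: a=1 ⇒ p=10405, q=561
→ (10405, 561).  Check: 10405²=108264025, 344·561²=108264024, difference 1.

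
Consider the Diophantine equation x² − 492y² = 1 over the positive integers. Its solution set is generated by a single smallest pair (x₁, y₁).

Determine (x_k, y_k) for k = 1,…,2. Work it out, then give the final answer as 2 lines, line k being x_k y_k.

√492 = [22; 5,1,1,10,1,1,5,44, …], period ℓ=8 (even) → k=7
k=0  a_k=22  p_k/q_k = 22/1
…
k=2  a_k=1  p_k/q_k = 133/6
…
k=6  a_k=1  p_k/q_k = 5390/243
k=7  a_k=5  p_k/q_k = 29767/1342
→ (29767, 1342).  Check: 29767²=886074289, 492·1342²=886074288, difference 1.
(29767+1342√492)^2 = 1772148577 + 79894628√492

29767 1342
1772148577 79894628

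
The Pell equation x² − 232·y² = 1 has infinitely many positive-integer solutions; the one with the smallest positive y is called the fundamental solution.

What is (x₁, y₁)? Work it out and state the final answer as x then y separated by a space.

√232 → a₀=15, period (4,3,7,3,4,30); ℓ=6 even so k=5
a_0=15:  p_0=15·1+0=15,  q_0=15·0+1=1
…
a_4=3:  p_4=3·1447+198=4539,  q_4=3·95+13=298
a_5=4:  p_5=4·4539+1447=19603,  q_5=4·298+95=1287
→ (19603, 1287).  Check: 19603²=384277609, 232·1287²=384277608, difference 1.

19603 1287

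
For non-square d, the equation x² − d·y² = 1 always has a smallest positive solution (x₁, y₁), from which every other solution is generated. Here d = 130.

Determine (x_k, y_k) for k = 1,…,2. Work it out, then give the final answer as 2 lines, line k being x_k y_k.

6499 570
84474001 7408860

√130 = [11; 2,2,22, …], period ℓ=3 (odd) → k=5
a_0=11:  p_0=11·1+0=11,  q_0=11·0+1=1
a_1=2:  p_1=2·11+1=23,  q_1=2·1+0=2
…
a_3=22:  p_3=22·57+23=1277,  q_3=22·5+2=112
a_4=2:  p_4=2·1277+57=2611,  q_4=2·112+5=229
a_5=2:  p_5=2·2611+1277=6499,  q_5=2·229+112=570
fundamental: x₁=6499, y₁=570  (since 42237001 − 130·324900 = 1)
k=2:  x_2 = 6499·6499+130·570·570 = 84474001,  y_2 = 6499·570+570·6499 = 7408860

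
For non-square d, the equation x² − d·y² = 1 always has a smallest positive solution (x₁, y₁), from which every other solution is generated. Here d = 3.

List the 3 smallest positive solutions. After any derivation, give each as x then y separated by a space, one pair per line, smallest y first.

d=3: √d = [1; 1,2] (ℓ=2, even), read p_1/q_1
a_0=1:  p_0=1·1+0=1,  q_0=1·0+1=1
a_1=1:  p_1=1·1+1=2,  q_1=1·1+0=1
(x₁, y₁) = (2, 1);  2² − 3·1² = 1 ✓
(x_2, y_2) = (2·2 + 3·1·1, 2·1 + 1·2) = (7, 4)
(x_3, y_3) = (2·7 + 3·1·4, 2·4 + 1·7) = (26, 15)

2 1
7 4
26 15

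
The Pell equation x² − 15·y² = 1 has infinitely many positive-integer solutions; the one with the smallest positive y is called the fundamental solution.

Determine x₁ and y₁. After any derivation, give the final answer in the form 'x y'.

d=15: √d = [3; 1,6] (ℓ=2, even), read p_1/q_1
k=0  a_k=3  p_k/q_k = 3/1
k=1  a_k=1  p_k/q_k = 4/1
fundamental: x₁=4, y₁=1  (since 16 − 15·1 = 1)

4 1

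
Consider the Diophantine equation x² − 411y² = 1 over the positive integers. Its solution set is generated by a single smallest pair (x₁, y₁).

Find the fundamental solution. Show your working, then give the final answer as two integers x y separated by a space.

√411 → a₀=20, period (3,1,1,1,19,1,1,1,3,40); ℓ=10 even so k=9
k=0  a_k=20  p_k/q_k = 20/1
k=1  a_k=3  p_k/q_k = 61/3
k=2  a_k=1  p_k/q_k = 81/4
k=3  a_k=1  p_k/q_k = 142/7
k=4  a_k=1  p_k/q_k = 223/11
…
k=6  a_k=1  p_k/q_k = 4602/227
k=7  a_k=1  p_k/q_k = 8981/443
k=8  a_k=1  p_k/q_k = 13583/670
k=9  a_k=3  p_k/q_k = 49730/2453
→ (49730, 2453).  Check: 49730²=2473072900, 411·2453²=2473072899, difference 1.

49730 2453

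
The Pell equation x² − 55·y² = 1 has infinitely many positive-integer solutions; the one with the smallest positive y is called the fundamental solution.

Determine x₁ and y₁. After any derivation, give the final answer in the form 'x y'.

d=55: √d = [7; 2,2,2,14] (ℓ=4, even), read p_3/q_3
i=0: a=7 ⇒ p=7, q=1
…
i=2: a=2 ⇒ p=37, q=5
i=3: a=2 ⇒ p=89, q=12
→ (89, 12).  Check: 89²=7921, 55·12²=7920, difference 1.

89 12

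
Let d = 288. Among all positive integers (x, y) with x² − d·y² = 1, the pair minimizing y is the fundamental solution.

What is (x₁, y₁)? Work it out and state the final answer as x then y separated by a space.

17 1

√288 = [16; 1,32, …], period ℓ=2 (even) → k=1
k=0  a_k=16  p_k/q_k = 16/1
k=1  a_k=1  p_k/q_k = 17/1
→ (17, 1).  Check: 17²=289, 288·1²=288, difference 1.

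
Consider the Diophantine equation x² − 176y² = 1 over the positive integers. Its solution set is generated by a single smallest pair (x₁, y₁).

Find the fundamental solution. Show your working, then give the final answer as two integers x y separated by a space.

199 15

√176 = [13; 3,1,3,26, …], period ℓ=4 (even) → k=3
i=0: a=13 ⇒ p=13, q=1
…
i=2: a=1 ⇒ p=53, q=4
i=3: a=3 ⇒ p=199, q=15
(x₁, y₁) = (199, 15);  199² − 176·15² = 1 ✓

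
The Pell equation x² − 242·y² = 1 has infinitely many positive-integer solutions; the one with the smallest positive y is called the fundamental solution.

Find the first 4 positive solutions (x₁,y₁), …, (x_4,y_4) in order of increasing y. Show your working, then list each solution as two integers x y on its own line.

19601 1260
768398401 49394520
30122754096401 1936363971780
1180872205318713601 75909340372325040

√242 = [15; 1,1,3,1,14,1,3,1,1,30, …], period ℓ=10 (even) → k=9
a_0=15:  p_0=15·1+0=15,  q_0=15·0+1=1
…
a_7=3:  p_7=3·2209+2069=8696,  q_7=3·142+133=559
a_8=1:  p_8=1·8696+2209=10905,  q_8=1·559+142=701
a_9=1:  p_9=1·10905+8696=19601,  q_9=1·701+559=1260
→ (19601, 1260).  Check: 19601²=384199201, 242·1260²=384199200, difference 1.
k=2:  x_2 = 19601·19601+242·1260·1260 = 768398401,  y_2 = 19601·1260+1260·19601 = 49394520
k=3:  x_3 = 19601·768398401+242·1260·49394520 = 30122754096401,  y_3 = 19601·49394520+1260·768398401 = 1936363971780
k=4:  x_4 = 19601·30122754096401+242·1260·1936363971780 = 1180872205318713601,  y_4 = 19601·1936363971780+1260·30122754096401 = 75909340372325040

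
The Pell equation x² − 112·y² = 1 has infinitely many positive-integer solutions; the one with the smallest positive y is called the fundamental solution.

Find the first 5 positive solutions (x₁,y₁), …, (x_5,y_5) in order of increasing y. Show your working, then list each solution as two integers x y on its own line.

127 12
32257 3048
8193151 774180
2081028097 196638672
528572943487 49945448508

[10; 1,1,2,1,1,20] for √112; ℓ=6 ⇒ convergent index 5
k=0  a_k=10  p_k/q_k = 10/1
k=1  a_k=1  p_k/q_k = 11/1
k=2  a_k=1  p_k/q_k = 21/2
k=3  a_k=2  p_k/q_k = 53/5
k=4  a_k=1  p_k/q_k = 74/7
k=5  a_k=1  p_k/q_k = 127/12
→ (127, 12).  Check: 127²=16129, 112·12²=16128, difference 1.
n=2: (127,12)∘(127,12) = (127·127+112·12·12, 127·12+12·127) = (32257,3048)
n=3: (32257,3048)∘(127,12) = (127·32257+112·12·3048, 127·3048+12·32257) = (8193151,774180)
n=4: (8193151,774180)∘(127,12) = (127·8193151+112·12·774180, 127·774180+12·8193151) = (2081028097,196638672)
n=5: (2081028097,196638672)∘(127,12) = (127·2081028097+112·12·196638672, 127·196638672+12·2081028097) = (528572943487,49945448508)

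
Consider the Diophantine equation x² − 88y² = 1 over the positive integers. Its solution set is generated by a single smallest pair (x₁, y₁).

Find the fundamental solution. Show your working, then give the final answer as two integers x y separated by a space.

197 21

d=88: √d = [9; 2,1,1,1,2,18] (ℓ=6, even), read p_5/q_5
step 0: (9, 1)  from 9·(1,0) + (0,1)
…
step 4: (75, 8)  from 1·(47,5) + (28,3)
step 5: (197, 21)  from 2·(75,8) + (47,5)
fundamental: x₁=197, y₁=21  (since 38809 − 88·441 = 1)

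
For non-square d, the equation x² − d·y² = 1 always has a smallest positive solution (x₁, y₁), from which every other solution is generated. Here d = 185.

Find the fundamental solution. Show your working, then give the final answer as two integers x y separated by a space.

9249 680

√185 = [13; 1,1,1,1,26, …], period ℓ=5 (odd) → k=9
k=0  a_k=13  p_k/q_k = 13/1
k=1  a_k=1  p_k/q_k = 14/1
k=2  a_k=1  p_k/q_k = 27/2
k=3  a_k=1  p_k/q_k = 41/3
k=4  a_k=1  p_k/q_k = 68/5
k=5  a_k=26  p_k/q_k = 1809/133
k=6  a_k=1  p_k/q_k = 1877/138
k=7  a_k=1  p_k/q_k = 3686/271
k=8  a_k=1  p_k/q_k = 5563/409
k=9  a_k=1  p_k/q_k = 9249/680
(x₁, y₁) = (9249, 680);  9249² − 185·680² = 1 ✓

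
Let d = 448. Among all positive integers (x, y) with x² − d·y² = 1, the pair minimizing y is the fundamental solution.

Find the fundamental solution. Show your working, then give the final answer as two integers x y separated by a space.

[21; 6,42] for √448; ℓ=2 ⇒ convergent index 1
k=0  a_k=21  p_k/q_k = 21/1
k=1  a_k=6  p_k/q_k = 127/6
fundamental: x₁=127, y₁=6  (since 16129 − 448·36 = 1)

127 6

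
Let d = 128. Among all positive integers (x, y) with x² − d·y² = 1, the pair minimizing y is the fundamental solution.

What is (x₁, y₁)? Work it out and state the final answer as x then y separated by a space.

[11; 3,5,3,22] for √128; ℓ=4 ⇒ convergent index 3
step 0: (11, 1)  from 11·(1,0) + (0,1)
…
step 2: (181, 16)  from 5·(34,3) + (11,1)
step 3: (577, 51)  from 3·(181,16) + (34,3)
(x₁, y₁) = (577, 51);  577² − 128·51² = 1 ✓

577 51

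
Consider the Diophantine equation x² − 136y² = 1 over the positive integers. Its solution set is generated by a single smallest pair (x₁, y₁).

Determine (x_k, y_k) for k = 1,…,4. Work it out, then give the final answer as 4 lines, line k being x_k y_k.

35 3
2449 210
171395 14697
11995201 1028580

[11; 1,1,1,22] for √136; ℓ=4 ⇒ convergent index 3
i=0: a=11 ⇒ p=11, q=1
…
i=2: a=1 ⇒ p=23, q=2
i=3: a=1 ⇒ p=35, q=3
fundamental: x₁=35, y₁=3  (since 1225 − 136·9 = 1)
n=2: (35,3)∘(35,3) = (35·35+136·3·3, 35·3+3·35) = (2449,210)
n=3: (2449,210)∘(35,3) = (35·2449+136·3·210, 35·210+3·2449) = (171395,14697)
n=4: (171395,14697)∘(35,3) = (35·171395+136·3·14697, 35·14697+3·171395) = (11995201,1028580)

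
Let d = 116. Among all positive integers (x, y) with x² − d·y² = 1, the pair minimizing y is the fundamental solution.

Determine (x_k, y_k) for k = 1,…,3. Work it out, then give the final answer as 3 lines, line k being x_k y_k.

d=116: √d = [10; 1,3,2,1,4,1,2,3,1,20] (ℓ=10, even), read p_9/q_9
a_0=10:  p_0=10·1+0=10,  q_0=10·0+1=1
…
a_2=3:  p_2=3·11+10=43,  q_2=3·1+1=4
…
a_5=4:  p_5=4·140+97=657,  q_5=4·13+9=61
a_6=1:  p_6=1·657+140=797,  q_6=1·61+13=74
…
a_8=3:  p_8=3·2251+797=7550,  q_8=3·209+74=701
a_9=1:  p_9=1·7550+2251=9801,  q_9=1·701+209=910
(x₁, y₁) = (9801, 910);  9801² − 116·910² = 1 ✓
(9801+910√116)^2 = 192119201 + 17837820√116
(9801+910√116)^3 = 3765920568201 + 349656946730√116

9801 910
192119201 17837820
3765920568201 349656946730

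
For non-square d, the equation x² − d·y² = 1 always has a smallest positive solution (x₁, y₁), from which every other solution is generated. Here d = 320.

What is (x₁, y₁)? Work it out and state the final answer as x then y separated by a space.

d=320: √d = [17; 1,7,1,34] (ℓ=4, even), read p_3/q_3
step 0: (17, 1)  from 17·(1,0) + (0,1)
step 1: (18, 1)  from 1·(17,1) + (1,0)
step 2: (143, 8)  from 7·(18,1) + (17,1)
step 3: (161, 9)  from 1·(143,8) + (18,1)
(x₁, y₁) = (161, 9);  161² − 320·9² = 1 ✓

161 9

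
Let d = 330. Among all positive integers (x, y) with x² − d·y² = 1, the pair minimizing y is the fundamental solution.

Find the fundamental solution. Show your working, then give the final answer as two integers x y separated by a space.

√330 → a₀=18, period (6,36); ℓ=2 even so k=1
a_0=18:  p_0=18·1+0=18,  q_0=18·0+1=1
a_1=6:  p_1=6·18+1=109,  q_1=6·1+0=6
(x₁, y₁) = (109, 6);  109² − 330·6² = 1 ✓

109 6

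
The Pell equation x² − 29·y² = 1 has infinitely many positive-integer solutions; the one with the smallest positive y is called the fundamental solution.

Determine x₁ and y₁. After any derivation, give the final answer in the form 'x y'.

9801 1820

d=29: √d = [5; 2,1,1,2,10] (ℓ=5, odd), read p_9/q_9
i=0: a=5 ⇒ p=5, q=1
…
i=2: a=1 ⇒ p=16, q=3
i=3: a=1 ⇒ p=27, q=5
…
i=5: a=10 ⇒ p=727, q=135
i=6: a=2 ⇒ p=1524, q=283
…
i=8: a=1 ⇒ p=3775, q=701
i=9: a=2 ⇒ p=9801, q=1820
(x₁, y₁) = (9801, 1820);  9801² − 29·1820² = 1 ✓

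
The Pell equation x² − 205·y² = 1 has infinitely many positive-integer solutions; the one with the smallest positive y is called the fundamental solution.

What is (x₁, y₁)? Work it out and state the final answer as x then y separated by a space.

√205 = [14; 3,6,1,4,1,6,3,28, …], period ℓ=8 (even) → k=7
a_0=14:  p_0=14·1+0=14,  q_0=14·0+1=1
a_1=3:  p_1=3·14+1=43,  q_1=3·1+0=3
a_2=6:  p_2=6·43+14=272,  q_2=6·3+1=19
…
a_5=1:  p_5=1·1532+315=1847,  q_5=1·107+22=129
a_6=6:  p_6=6·1847+1532=12614,  q_6=6·129+107=881
a_7=3:  p_7=3·12614+1847=39689,  q_7=3·881+129=2772
(x₁, y₁) = (39689, 2772);  39689² − 205·2772² = 1 ✓

39689 2772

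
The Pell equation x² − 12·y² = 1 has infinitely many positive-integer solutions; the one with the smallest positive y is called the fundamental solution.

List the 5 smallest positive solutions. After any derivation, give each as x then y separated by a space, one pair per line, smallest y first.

√12 = [3; 2,6, …], period ℓ=2 (even) → k=1
i=0: a=3 ⇒ p=3, q=1
i=1: a=2 ⇒ p=7, q=2
fundamental: x₁=7, y₁=2  (since 49 − 12·4 = 1)
(x_2, y_2) = (7·7 + 12·2·2, 7·2 + 2·7) = (97, 28)
(x_3, y_3) = (7·97 + 12·2·28, 7·28 + 2·97) = (1351, 390)
(x_4, y_4) = (7·1351 + 12·2·390, 7·390 + 2·1351) = (18817, 5432)
(x_5, y_5) = (7·18817 + 12·2·5432, 7·5432 + 2·18817) = (262087, 75658)

7 2
97 28
1351 390
18817 5432
262087 75658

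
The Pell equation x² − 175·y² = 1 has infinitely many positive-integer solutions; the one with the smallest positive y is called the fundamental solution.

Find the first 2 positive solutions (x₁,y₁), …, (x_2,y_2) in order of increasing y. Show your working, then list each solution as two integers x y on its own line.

2024 153
8193151 619344

d=175: √d = [13; 4,2,1,2,4,26] (ℓ=6, even), read p_5/q_5
i=0: a=13 ⇒ p=13, q=1
i=1: a=4 ⇒ p=53, q=4
…
i=4: a=2 ⇒ p=463, q=35
i=5: a=4 ⇒ p=2024, q=153
fundamental: x₁=2024, y₁=153  (since 4096576 − 175·23409 = 1)
(x_2, y_2) = (2024·2024 + 175·153·153, 2024·153 + 153·2024) = (8193151, 619344)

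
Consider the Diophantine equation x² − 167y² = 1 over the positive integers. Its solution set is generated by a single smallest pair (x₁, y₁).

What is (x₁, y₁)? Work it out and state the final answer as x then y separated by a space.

[12; 1,11,1,24] for √167; ℓ=4 ⇒ convergent index 3
i=0: a=12 ⇒ p=12, q=1
…
i=2: a=11 ⇒ p=155, q=12
i=3: a=1 ⇒ p=168, q=13
→ (168, 13).  Check: 168²=28224, 167·13²=28223, difference 1.

168 13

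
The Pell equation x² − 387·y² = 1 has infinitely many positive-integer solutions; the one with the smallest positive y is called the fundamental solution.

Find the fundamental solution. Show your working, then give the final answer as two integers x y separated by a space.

3482 177

d=387: √d = [19; 1,2,19,2,1,38] (ℓ=6, even), read p_5/q_5
step 0: (19, 1)  from 19·(1,0) + (0,1)
step 1: (20, 1)  from 1·(19,1) + (1,0)
step 2: (59, 3)  from 2·(20,1) + (19,1)
…
step 4: (2341, 119)  from 2·(1141,58) + (59,3)
step 5: (3482, 177)  from 1·(2341,119) + (1141,58)
→ (3482, 177).  Check: 3482²=12124324, 387·177²=12124323, difference 1.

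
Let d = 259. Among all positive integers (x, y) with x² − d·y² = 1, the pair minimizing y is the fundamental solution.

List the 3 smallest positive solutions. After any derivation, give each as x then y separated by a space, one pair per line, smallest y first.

√259 = [16; 10,1,2,3,4,3,2,1,10,32, …], period ℓ=10 (even) → k=9
a_0=16:  p_0=16·1+0=16,  q_0=16·0+1=1
a_1=10:  p_1=10·16+1=161,  q_1=10·1+0=10
…
a_5=4:  p_5=4·1722+515=7403,  q_5=4·107+32=460
…
a_7=2:  p_7=2·23931+7403=55265,  q_7=2·1487+460=3434
a_8=1:  p_8=1·55265+23931=79196,  q_8=1·3434+1487=4921
a_9=10:  p_9=10·79196+55265=847225,  q_9=10·4921+3434=52644
(x₁, y₁) = (847225, 52644);  847225² − 259·52644² = 1 ✓
(x_2, y_2) = (847225·847225 + 259·52644·52644, 847225·52644 + 52644·847225) = (1435580401249, 89202625800)
(x_3, y_3) = (847225·1435580401249 + 259·52644·89202625800, 847225·89202625800 + 52644·1435580401249) = (2432519210895520825, 151149389286757356)

847225 52644
1435580401249 89202625800
2432519210895520825 151149389286757356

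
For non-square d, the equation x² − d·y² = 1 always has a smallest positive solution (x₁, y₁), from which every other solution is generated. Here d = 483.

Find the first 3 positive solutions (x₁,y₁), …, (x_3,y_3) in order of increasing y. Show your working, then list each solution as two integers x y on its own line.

d=483: √d = [21; 1,42] (ℓ=2, even), read p_1/q_1
k=0  a_k=21  p_k/q_k = 21/1
k=1  a_k=1  p_k/q_k = 22/1
→ (22, 1).  Check: 22²=484, 483·1²=483, difference 1.
k=2:  x_2 = 22·22+483·1·1 = 967,  y_2 = 22·1+1·22 = 44
k=3:  x_3 = 22·967+483·1·44 = 42526,  y_3 = 22·44+1·967 = 1935

22 1
967 44
42526 1935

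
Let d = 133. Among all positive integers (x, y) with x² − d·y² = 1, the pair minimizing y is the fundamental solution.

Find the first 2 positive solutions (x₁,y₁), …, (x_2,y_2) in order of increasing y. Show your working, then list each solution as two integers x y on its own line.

2588599 224460
13401689565601 1162073863080

√133 → a₀=11, period (1,1,7,5,1,…,1,1,22); ℓ=16 even so k=15
i=0: a=11 ⇒ p=11, q=1
i=1: a=1 ⇒ p=12, q=1
i=2: a=1 ⇒ p=23, q=2
…
i=6: a=1 ⇒ p=1949, q=169
i=7: a=1 ⇒ p=3010, q=261
…
i=9: a=1 ⇒ p=10979, q=952
i=10: a=1 ⇒ p=18948, q=1643
i=11: a=1 ⇒ p=29927, q=2595
…
i=13: a=7 ⇒ p=1210008, q=104921
i=14: a=1 ⇒ p=1378591, q=119539
i=15: a=1 ⇒ p=2588599, q=224460
(x₁, y₁) = (2588599, 224460);  2588599² − 133·224460² = 1 ✓
(2588599+224460√133)^2 = 13401689565601 + 1162073863080√133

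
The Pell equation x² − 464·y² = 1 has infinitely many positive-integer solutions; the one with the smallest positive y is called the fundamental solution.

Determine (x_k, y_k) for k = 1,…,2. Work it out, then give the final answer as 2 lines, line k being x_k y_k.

9801 455
192119201 8918910

[21; 1,1,5,1,1,1,5,1,1,42] for √464; ℓ=10 ⇒ convergent index 9
step 0: (21, 1)  from 21·(1,0) + (0,1)
step 1: (22, 1)  from 1·(21,1) + (1,0)
step 2: (43, 2)  from 1·(22,1) + (21,1)
step 3: (237, 11)  from 5·(43,2) + (22,1)
step 4: (280, 13)  from 1·(237,11) + (43,2)
step 5: (517, 24)  from 1·(280,13) + (237,11)
step 6: (797, 37)  from 1·(517,24) + (280,13)
step 7: (4502, 209)  from 5·(797,37) + (517,24)
step 8: (5299, 246)  from 1·(4502,209) + (797,37)
step 9: (9801, 455)  from 1·(5299,246) + (4502,209)
→ (9801, 455).  Check: 9801²=96059601, 464·455²=96059600, difference 1.
n=2: (9801,455)∘(9801,455) = (9801·9801+464·455·455, 9801·455+455·9801) = (192119201,8918910)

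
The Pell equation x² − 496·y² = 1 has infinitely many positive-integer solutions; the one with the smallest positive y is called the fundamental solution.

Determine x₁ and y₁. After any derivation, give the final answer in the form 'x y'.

4620799 207480

d=496: √d = [22; 3,1,2,4,1,…,1,3,44] (ℓ=16, even), read p_15/q_15
a_0=22:  p_0=22·1+0=22,  q_0=22·0+1=1
a_1=3:  p_1=3·22+1=67,  q_1=3·1+0=3
a_2=1:  p_2=1·67+22=89,  q_2=1·3+1=4
…
a_4=4:  p_4=4·245+89=1069,  q_4=4·11+4=48
a_5=1:  p_5=1·1069+245=1314,  q_5=1·48+11=59
…
a_8=2:  p_8=2·6080+2383=14543,  q_8=2·273+107=653
a_9=2:  p_9=2·14543+6080=35166,  q_9=2·653+273=1579
…
a_11=1:  p_11=1·49709+35166=84875,  q_11=1·2232+1579=3811
a_12=4:  p_12=4·84875+49709=389209,  q_12=4·3811+2232=17476
…
a_14=1:  p_14=1·863293+389209=1252502,  q_14=1·38763+17476=56239
a_15=3:  p_15=3·1252502+863293=4620799,  q_15=3·56239+38763=207480
→ (4620799, 207480).  Check: 4620799²=21351783398401, 496·207480²=21351783398400, difference 1.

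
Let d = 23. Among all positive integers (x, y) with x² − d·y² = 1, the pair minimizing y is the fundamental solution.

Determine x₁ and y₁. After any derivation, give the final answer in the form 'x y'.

√23 = [4; 1,3,1,8, …], period ℓ=4 (even) → k=3
step 0: (4, 1)  from 4·(1,0) + (0,1)
step 1: (5, 1)  from 1·(4,1) + (1,0)
step 2: (19, 4)  from 3·(5,1) + (4,1)
step 3: (24, 5)  from 1·(19,4) + (5,1)
(x₁, y₁) = (24, 5);  24² − 23·5² = 1 ✓

24 5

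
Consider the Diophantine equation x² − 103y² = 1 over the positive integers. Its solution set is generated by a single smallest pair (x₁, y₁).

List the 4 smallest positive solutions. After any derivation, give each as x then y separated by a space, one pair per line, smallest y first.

√103 → a₀=10, period (6,1,2,1,1,9,1,1,2,1,6,20); ℓ=12 even so k=11
step 0: (10, 1)  from 10·(1,0) + (0,1)
step 1: (61, 6)  from 6·(10,1) + (1,0)
step 2: (71, 7)  from 1·(61,6) + (10,1)
step 3: (203, 20)  from 2·(71,7) + (61,6)
step 4: (274, 27)  from 1·(203,20) + (71,7)
step 5: (477, 47)  from 1·(274,27) + (203,20)
step 6: (4567, 450)  from 9·(477,47) + (274,27)
step 7: (5044, 497)  from 1·(4567,450) + (477,47)
step 8: (9611, 947)  from 1·(5044,497) + (4567,450)
…
step 10: (33877, 3338)  from 1·(24266,2391) + (9611,947)
step 11: (227528, 22419)  from 6·(33877,3338) + (24266,2391)
(x₁, y₁) = (227528, 22419);  227528² − 103·22419² = 1 ✓
k=2:  x_2 = 227528·227528+103·22419·22419 = 103537981567,  y_2 = 227528·22419+22419·227528 = 10201900464
k=3:  x_3 = 227528·103537981567+103·22419·10201900464 = 47115579739725224,  y_3 = 227528·10201900464+22419·103537981567 = 4642436017523565
k=4:  x_4 = 227528·47115579739725224+103·22419·4642436017523565 = 21440227253936863550977,  y_4 = 227528·4642436017523565+22419·47115579739725224 = 2112568364380001494176

227528 22419
103537981567 10201900464
47115579739725224 4642436017523565
21440227253936863550977 2112568364380001494176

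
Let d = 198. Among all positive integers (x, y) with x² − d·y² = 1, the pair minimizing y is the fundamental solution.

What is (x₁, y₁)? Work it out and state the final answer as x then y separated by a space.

√198 = [14; 14,28, …], period ℓ=2 (even) → k=1
i=0: a=14 ⇒ p=14, q=1
i=1: a=14 ⇒ p=197, q=14
fundamental: x₁=197, y₁=14  (since 38809 − 198·196 = 1)

197 14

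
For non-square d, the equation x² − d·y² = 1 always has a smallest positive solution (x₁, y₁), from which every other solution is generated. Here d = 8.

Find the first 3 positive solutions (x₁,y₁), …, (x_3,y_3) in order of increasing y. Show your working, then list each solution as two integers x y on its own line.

3 1
17 6
99 35

d=8: √d = [2; 1,4] (ℓ=2, even), read p_1/q_1
i=0: a=2 ⇒ p=2, q=1
i=1: a=1 ⇒ p=3, q=1
→ (3, 1).  Check: 3²=9, 8·1²=8, difference 1.
n=2: (3,1)∘(3,1) = (3·3+8·1·1, 3·1+1·3) = (17,6)
n=3: (17,6)∘(3,1) = (3·17+8·1·6, 3·6+1·17) = (99,35)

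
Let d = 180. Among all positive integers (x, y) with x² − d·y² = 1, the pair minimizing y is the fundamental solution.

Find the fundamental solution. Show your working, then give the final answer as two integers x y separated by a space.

[13; 2,2,2,26] for √180; ℓ=4 ⇒ convergent index 3
step 0: (13, 1)  from 13·(1,0) + (0,1)
step 1: (27, 2)  from 2·(13,1) + (1,0)
step 2: (67, 5)  from 2·(27,2) + (13,1)
step 3: (161, 12)  from 2·(67,5) + (27,2)
(x₁, y₁) = (161, 12);  161² − 180·12² = 1 ✓

161 12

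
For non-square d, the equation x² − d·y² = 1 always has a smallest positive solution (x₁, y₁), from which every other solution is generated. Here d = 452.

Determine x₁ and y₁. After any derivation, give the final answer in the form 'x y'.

[21; 3,1,5,3,10,3,5,1,3,42] for √452; ℓ=10 ⇒ convergent index 9
a_0=21:  p_0=21·1+0=21,  q_0=21·0+1=1
a_1=3:  p_1=3·21+1=64,  q_1=3·1+0=3
a_2=1:  p_2=1·64+21=85,  q_2=1·3+1=4
…
a_5=10:  p_5=10·1552+489=16009,  q_5=10·73+23=753
a_6=3:  p_6=3·16009+1552=49579,  q_6=3·753+73=2332
…
a_8=1:  p_8=1·263904+49579=313483,  q_8=1·12413+2332=14745
a_9=3:  p_9=3·313483+263904=1204353,  q_9=3·14745+12413=56648
→ (1204353, 56648).  Check: 1204353²=1450466148609, 452·56648²=1450466148608, difference 1.

1204353 56648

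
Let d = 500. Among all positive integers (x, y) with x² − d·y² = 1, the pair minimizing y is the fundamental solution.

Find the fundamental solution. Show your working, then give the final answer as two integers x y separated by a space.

√500 → a₀=22, period (2,1,3,2,1,…,1,2,44); ℓ=14 even so k=13
i=0: a=22 ⇒ p=22, q=1
…
i=8: a=1 ⇒ p=15809, q=707
…
i=12: a=1 ⇒ p=335522, q=15005
i=13: a=2 ⇒ p=930249, q=41602
→ (930249, 41602).  Check: 930249²=865363202001, 500·41602²=865363202000, difference 1.

930249 41602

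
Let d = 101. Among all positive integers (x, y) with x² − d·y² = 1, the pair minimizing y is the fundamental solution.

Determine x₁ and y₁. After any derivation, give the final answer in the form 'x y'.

201 20

√101 → a₀=10, period (20); ℓ=1 odd so k=1
i=0: a=10 ⇒ p=10, q=1
i=1: a=20 ⇒ p=201, q=20
(x₁, y₁) = (201, 20);  201² − 101·20² = 1 ✓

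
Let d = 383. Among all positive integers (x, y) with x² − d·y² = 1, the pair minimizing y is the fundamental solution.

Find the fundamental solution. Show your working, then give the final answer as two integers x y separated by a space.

18768 959

[19; 1,1,3,19,3,1,1,38] for √383; ℓ=8 ⇒ convergent index 7
i=0: a=19 ⇒ p=19, q=1
i=1: a=1 ⇒ p=20, q=1
i=2: a=1 ⇒ p=39, q=2
i=3: a=3 ⇒ p=137, q=7
i=4: a=19 ⇒ p=2642, q=135
…
i=6: a=1 ⇒ p=10705, q=547
i=7: a=1 ⇒ p=18768, q=959
→ (18768, 959).  Check: 18768²=352237824, 383·959²=352237823, difference 1.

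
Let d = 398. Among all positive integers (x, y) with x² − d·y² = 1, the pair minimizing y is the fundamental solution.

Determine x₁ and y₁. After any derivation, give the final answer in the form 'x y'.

399 20

d=398: √d = [19; 1,18,1,38] (ℓ=4, even), read p_3/q_3
a_0=19:  p_0=19·1+0=19,  q_0=19·0+1=1
a_1=1:  p_1=1·19+1=20,  q_1=1·1+0=1
a_2=18:  p_2=18·20+19=379,  q_2=18·1+1=19
a_3=1:  p_3=1·379+20=399,  q_3=1·19+1=20
→ (399, 20).  Check: 399²=159201, 398·20²=159200, difference 1.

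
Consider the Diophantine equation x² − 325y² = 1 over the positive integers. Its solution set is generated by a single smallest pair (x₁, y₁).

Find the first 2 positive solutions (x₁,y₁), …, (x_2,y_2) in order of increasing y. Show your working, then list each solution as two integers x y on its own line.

√325 → a₀=18, period (36); ℓ=1 odd so k=1
k=0  a_k=18  p_k/q_k = 18/1
k=1  a_k=36  p_k/q_k = 649/36
(x₁, y₁) = (649, 36);  649² − 325·36² = 1 ✓
(x_2, y_2) = (649·649 + 325·36·36, 649·36 + 36·649) = (842401, 46728)

649 36
842401 46728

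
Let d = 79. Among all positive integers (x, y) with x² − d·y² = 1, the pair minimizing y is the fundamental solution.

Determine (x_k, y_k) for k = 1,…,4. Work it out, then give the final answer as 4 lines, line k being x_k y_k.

√79 = [8; 1,7,1,16, …], period ℓ=4 (even) → k=3
step 0: (8, 1)  from 8·(1,0) + (0,1)
step 1: (9, 1)  from 1·(8,1) + (1,0)
step 2: (71, 8)  from 7·(9,1) + (8,1)
step 3: (80, 9)  from 1·(71,8) + (9,1)
fundamental: x₁=80, y₁=9  (since 6400 − 79·81 = 1)
n=2: (80,9)∘(80,9) = (80·80+79·9·9, 80·9+9·80) = (12799,1440)
n=3: (12799,1440)∘(80,9) = (80·12799+79·9·1440, 80·1440+9·12799) = (2047760,230391)
n=4: (2047760,230391)∘(80,9) = (80·2047760+79·9·230391, 80·230391+9·2047760) = (327628801,36861120)

80 9
12799 1440
2047760 230391
327628801 36861120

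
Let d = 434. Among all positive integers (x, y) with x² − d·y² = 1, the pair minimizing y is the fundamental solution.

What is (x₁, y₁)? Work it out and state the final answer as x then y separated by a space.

125 6

[20; 1,4,1,40] for √434; ℓ=4 ⇒ convergent index 3
i=0: a=20 ⇒ p=20, q=1
i=1: a=1 ⇒ p=21, q=1
i=2: a=4 ⇒ p=104, q=5
i=3: a=1 ⇒ p=125, q=6
→ (125, 6).  Check: 125²=15625, 434·6²=15624, difference 1.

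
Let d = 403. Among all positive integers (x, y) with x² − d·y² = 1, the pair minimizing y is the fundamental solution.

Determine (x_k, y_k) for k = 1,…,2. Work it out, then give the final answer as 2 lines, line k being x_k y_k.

669878 33369
897473069767 44706317964

d=403: √d = [20; 13,2,1,3,1,3,1,2,13,40] (ℓ=10, even), read p_9/q_9
k=0  a_k=20  p_k/q_k = 20/1
k=1  a_k=13  p_k/q_k = 261/13
…
k=3  a_k=1  p_k/q_k = 803/40
k=4  a_k=3  p_k/q_k = 2951/147
k=5  a_k=1  p_k/q_k = 3754/187
k=6  a_k=3  p_k/q_k = 14213/708
…
k=8  a_k=2  p_k/q_k = 50147/2498
k=9  a_k=13  p_k/q_k = 669878/33369
→ (669878, 33369).  Check: 669878²=448736534884, 403·33369²=448736534883, difference 1.
n=2: (669878,33369)∘(669878,33369) = (669878·669878+403·33369·33369, 669878·33369+33369·669878) = (897473069767,44706317964)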